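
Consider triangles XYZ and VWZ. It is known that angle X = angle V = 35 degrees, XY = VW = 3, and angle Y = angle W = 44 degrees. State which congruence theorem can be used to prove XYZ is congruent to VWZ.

Consider the given information: angle X = angle V = 35 degrees, XY = VW = 3, and angle Y = angle W = 44 degrees
This is not SSS or AAS: SSS requires all three pairs of sides, but we don't have that. AAS requires two angles and a non-included side.
The correct criterion is ASA. Two pairs of corresponding angles and the included side are equal (Angle-Side-Angle).

ASA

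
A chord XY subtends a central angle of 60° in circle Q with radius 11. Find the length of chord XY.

Chord = 2(11) sin(30°) = 11

11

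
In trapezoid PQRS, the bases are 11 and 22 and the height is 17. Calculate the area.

Area = (11 + 22) * 17 / 2 = 561 / 2 = 561/2

561/2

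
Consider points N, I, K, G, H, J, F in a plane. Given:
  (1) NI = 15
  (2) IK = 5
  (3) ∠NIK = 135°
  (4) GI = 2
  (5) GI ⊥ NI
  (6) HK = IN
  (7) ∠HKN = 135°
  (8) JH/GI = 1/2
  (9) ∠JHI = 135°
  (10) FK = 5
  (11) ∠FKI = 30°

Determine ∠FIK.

Step 1: By the law of cosines on triangle IKF: IF² = 5² + 5² − 2·5·5·cos(30°) = 6.7, so IF ≈ 2.59.
Step 2: By the inverse law of cosines on triangle FIK: cos(∠FIK) = (2.59² + 5² − 5²) / (2·2.59·5) = 6.7/25.88 = 0.2588, so ∠FIK = 75°.

Therefore, the measure of angle ∠FIK = 75°.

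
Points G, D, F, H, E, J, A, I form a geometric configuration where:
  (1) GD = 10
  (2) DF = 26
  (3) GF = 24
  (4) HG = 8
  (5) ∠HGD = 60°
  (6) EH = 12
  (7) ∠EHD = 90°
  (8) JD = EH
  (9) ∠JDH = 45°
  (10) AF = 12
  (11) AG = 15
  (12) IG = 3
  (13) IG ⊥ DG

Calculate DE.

Step 1: By the law of cosines on triangle DGH: DH² = 10² + 8² − 2·10·8·cos(60°) = 84, so DH = 2·√21.
Step 2: By the law of cosines on triangle DHE: DE² = (2·√21)² + 12² − 2·2·√21·12·cos(90°) = 228, so DE = 2·√57.

Therefore, the length of DE = 2·√57.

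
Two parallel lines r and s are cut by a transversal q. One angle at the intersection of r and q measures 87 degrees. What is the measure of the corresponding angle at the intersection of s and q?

Corresponding angles formed by parallel lines and a transversal are equal.
The given angle is 87 degrees.
The corresponding angle = 87 degrees.

87 degrees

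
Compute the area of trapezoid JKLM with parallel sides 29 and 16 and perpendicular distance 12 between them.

Area of a trapezoid = (base1 + base2) * height / 2
Area = (29 + 16) * 12 / 2
Area = 45 * 12 / 2
Area = 540 / 2
Area = 270

270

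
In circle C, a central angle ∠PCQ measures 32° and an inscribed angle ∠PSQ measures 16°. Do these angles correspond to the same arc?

By the inscribed angle theorem, if both angles subtend the same arc, the inscribed angle must be half the central angle.
Half of 32° = 16°, which equals the given inscribed angle of 16°.
Therefore, yes, they correspond to the same arc.

Yes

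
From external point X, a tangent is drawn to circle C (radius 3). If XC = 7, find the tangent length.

The tangent, radius, and line from the external point to the center form a right triangle.
The right angle is where the tangent meets the radius.
By the Pythagorean theorem: tangent² + 3² = 7²
tangent² = 49 - 9 = 40
tangent = 2*sqrt(10)

2*sqrt(10)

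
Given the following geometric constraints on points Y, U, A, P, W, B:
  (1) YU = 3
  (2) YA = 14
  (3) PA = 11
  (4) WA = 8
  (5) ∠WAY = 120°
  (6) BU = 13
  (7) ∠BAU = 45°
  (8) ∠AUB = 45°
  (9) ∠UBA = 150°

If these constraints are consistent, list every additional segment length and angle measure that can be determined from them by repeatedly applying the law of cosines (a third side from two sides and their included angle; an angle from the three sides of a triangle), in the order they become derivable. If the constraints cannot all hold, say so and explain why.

These constraints are not satisfiable: (7), (8) and (9) are the three interior angles of triangle BAU, which must sum to 180°, but 45° + 45° + 150° = 240°. No planar figure meets all of them, so nothing further can be derived.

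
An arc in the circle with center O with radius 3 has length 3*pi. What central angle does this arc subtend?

θ = 360 × 3*pi / (2π × 3) = 180° (rearranging arc length formula).

180°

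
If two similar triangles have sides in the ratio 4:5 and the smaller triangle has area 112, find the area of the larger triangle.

The ratio of areas of similar triangles = (side ratio)^2.
Side ratio = 4:5, so area ratio = 16:25.
Area of the larger triangle / Area of the smaller triangle = 25/16
Area of the larger triangle = 112 * 25/16 = 175

175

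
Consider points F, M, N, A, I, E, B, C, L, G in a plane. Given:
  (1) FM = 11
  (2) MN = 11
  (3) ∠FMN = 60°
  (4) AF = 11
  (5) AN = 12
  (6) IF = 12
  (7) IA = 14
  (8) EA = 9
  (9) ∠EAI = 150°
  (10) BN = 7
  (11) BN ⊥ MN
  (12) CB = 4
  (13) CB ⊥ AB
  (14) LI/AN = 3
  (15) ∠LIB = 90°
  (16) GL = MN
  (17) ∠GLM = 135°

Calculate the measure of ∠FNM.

Step 1: By the law of cosines on triangle NMF: NF² = 11² + 11² − 2·11·11·cos(60°) = 121, so NF = 11.
Step 2: By the inverse law of cosines on triangle FNM: cos(∠FNM) = (11² + 11² − 11²) / (2·11·11) = 121/242 = 0.5, so ∠FNM = 60°.

Therefore, the measure of angle ∠FNM = 60°.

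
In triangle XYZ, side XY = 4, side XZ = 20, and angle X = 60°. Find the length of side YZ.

When two sides and the included angle are known, the law of cosines gives the third side.
c^2 = a^2 + b^2 - 2ab cos(C) generalizes the Pythagorean theorem to non-right triangles.
Here: YZ^2 = 16 + 400 - 160*(1/2) = 336
YZ = 4*sqrt(21)

4*sqrt(21)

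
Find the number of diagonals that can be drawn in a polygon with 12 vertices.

The number of diagonals in an n-gon is n(n - 3)/2.
For n = 12: 12(12 - 3)/2 = 12 × 9 / 2 = 54.

54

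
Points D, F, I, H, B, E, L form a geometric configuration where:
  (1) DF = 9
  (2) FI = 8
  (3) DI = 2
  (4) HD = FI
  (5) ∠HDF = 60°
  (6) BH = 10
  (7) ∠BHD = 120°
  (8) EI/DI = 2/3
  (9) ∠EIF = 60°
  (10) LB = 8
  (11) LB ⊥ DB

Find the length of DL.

From the given relations: HD = FI = 8.
Step 1: By the law of cosines on triangle BHD: BD² = 10² + 8² − 2·10·8·cos(120°) = 244, so BD = 2·√61.
Step 2: By the law of cosines on triangle DBL: DL² = (2·√61)² + 8² − 2·2·√61·8·cos(90°) = 308, so DL = 2·√77.

Therefore, the length of DL = 2·√77.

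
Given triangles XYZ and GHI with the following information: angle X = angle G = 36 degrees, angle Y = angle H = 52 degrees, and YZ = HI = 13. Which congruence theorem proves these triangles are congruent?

The given information matches AAS: Two pairs of corresponding angles and a non-included side are equal (Angle-Angle-Side).

AAS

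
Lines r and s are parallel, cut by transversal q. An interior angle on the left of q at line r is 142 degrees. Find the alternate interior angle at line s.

Alternate interior angles lie on opposite sides of the transversal, between the parallel lines.
By the alternate interior angle theorem, they are equal: 142 degrees.

142 degrees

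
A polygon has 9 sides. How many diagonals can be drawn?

Each of the 9 vertices connects to 6 non-adjacent vertices via diagonals.
Total connections = 9 × 6 = 54, but each diagonal is counted twice.
Number of diagonals = 54 / 2 = 27.

27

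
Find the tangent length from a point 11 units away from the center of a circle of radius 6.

The tangent, radius, and line from the external point to the center form a right triangle.
The right angle is where the tangent meets the radius.
By the Pythagorean theorem: tangent² + 6² = 11²
tangent² = 121 - 36 = 85
tangent = sqrt(85)

sqrt(85)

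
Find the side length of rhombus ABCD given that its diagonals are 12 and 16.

In a rhombus, the diagonals bisect each other perpendicularly, creating four congruent right triangles.
Each triangle has legs 6 (half of 12) and 8 (half of 16).
The hypotenuse of each right triangle is a side of the rhombus:
side = sqrt(6^2 + 8^2) = sqrt(100) = 10

10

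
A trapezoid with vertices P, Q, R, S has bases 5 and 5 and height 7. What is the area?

Area = (5 + 5) * 7 / 2 = 70 / 2 = 35

35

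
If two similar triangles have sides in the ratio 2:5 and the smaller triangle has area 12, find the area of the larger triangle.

Area ratio = (2/5)^2 = 4/25. Area of the larger triangle = 12 * 25/4 = 75.

75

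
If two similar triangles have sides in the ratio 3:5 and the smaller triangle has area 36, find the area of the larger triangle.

Area ratio = (3/5)^2 = 9/25. Area of the larger triangle = 36 * 25/9 = 100.

100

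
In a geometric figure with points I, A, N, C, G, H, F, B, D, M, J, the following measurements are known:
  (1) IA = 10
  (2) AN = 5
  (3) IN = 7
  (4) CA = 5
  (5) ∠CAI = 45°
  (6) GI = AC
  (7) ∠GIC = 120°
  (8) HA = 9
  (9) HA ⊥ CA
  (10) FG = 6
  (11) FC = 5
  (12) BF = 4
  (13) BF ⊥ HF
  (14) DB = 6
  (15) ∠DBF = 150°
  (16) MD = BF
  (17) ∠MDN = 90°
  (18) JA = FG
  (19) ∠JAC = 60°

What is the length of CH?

Step 1: By the law of cosines on triangle CAH: CH² = 5² + 9² − 2·5·9·cos(90°) = 106, so CH = √106.

Therefore, the length of CH = √106.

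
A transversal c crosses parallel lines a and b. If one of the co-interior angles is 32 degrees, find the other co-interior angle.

Co-interior angles sum to 180: 180 - 32 = 148 degrees.

148 degrees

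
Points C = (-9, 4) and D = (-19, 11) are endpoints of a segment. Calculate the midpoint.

The midpoint is the average of the coordinates:
x: (-9 + -19)/2 = -14
y: (4 + 11)/2 = 15/2
Midpoint = (-14, 15/2)

(-14, 15/2)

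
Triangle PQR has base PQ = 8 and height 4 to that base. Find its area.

A triangle's area is half the area of a rectangle with the same base and height.
Area = (1/2) * 8 * 4 = 16.

16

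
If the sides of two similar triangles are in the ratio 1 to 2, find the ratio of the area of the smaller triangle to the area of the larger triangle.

Area scales with the square of linear dimensions. If every length is multiplied by 1/2, then the area is multiplied by (1/2)^2 = 1/4.
The area ratio is 1:4.

1:4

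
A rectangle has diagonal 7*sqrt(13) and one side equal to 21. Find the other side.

The diagonal of a rectangle forms a right triangle with the two sides.
Rearranging the Pythagorean theorem: missing side = sqrt(d^2 - known^2).
= sqrt(637 - 441) = sqrt(196) = 14.

14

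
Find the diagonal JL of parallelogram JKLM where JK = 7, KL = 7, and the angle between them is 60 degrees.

The diagonal of a parallelogram can be found by treating two adjacent sides and the diagonal as a triangle.
Applying the law of cosines with sides 7, 7 and included angle 60°:
d^2 = 49 + 49 - 98*cos(60°) = 49
d = 7

7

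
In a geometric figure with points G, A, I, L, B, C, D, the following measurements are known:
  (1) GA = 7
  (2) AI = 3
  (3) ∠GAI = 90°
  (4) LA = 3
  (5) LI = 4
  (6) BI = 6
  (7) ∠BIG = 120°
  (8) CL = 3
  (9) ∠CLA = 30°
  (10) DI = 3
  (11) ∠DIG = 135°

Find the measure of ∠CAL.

Step 1: By the law of cosines on triangle ALC: AC² = 3² + 3² − 2·3·3·cos(30°) = 2.41, so AC ≈ 1.55.
Step 2: By the inverse law of cosines on triangle CAL: cos(∠CAL) = (1.55² + 3² − 3²) / (2·1.55·3) = 2.41/9.32 = 0.2588, so ∠CAL = 75°.

Therefore, the measure of angle ∠CAL = 75°.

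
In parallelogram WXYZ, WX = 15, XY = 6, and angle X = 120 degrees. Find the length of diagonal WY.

Law of cosines: d^2 = 15^2 + 6^2 - 2(15)(6)cos(120°) = 351, so d = 3*sqrt(39).

3*sqrt(39)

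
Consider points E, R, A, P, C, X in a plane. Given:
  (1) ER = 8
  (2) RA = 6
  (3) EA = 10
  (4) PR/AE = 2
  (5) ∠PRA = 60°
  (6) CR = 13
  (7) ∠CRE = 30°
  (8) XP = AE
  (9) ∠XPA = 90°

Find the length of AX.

From the given relations: PR = 2·AE = 2·10 = 20; XP = AE = 10.
Step 1: By the law of cosines on triangle PRA: PA² = 20² + 6² − 2·20·6·cos(60°) = 316, so PA = 2·√79.
Step 2: By the law of cosines on triangle APX: AX² = (2·√79)² + 10² − 2·2·√79·10·cos(90°) = 416, so AX = 4·√26.

Therefore, the length of AX = 4·√26.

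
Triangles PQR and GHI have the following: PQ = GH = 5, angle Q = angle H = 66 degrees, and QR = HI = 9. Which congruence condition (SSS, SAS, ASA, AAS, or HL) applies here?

The given information provides:
PQ = GH = 5, angle Q = angle H = 66 degrees, and QR = HI = 9
This matches the SAS congruence theorem.
Two pairs of corresponding sides and the included angle are equal (Side-Angle-Side).

SAS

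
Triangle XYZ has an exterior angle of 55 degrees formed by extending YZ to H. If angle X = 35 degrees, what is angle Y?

The exterior angle theorem states that an exterior angle equals the sum of the two non-adjacent interior angles.
So 55 = 35 + angle Y, which gives angle Y = 55 - 35 = 20 degrees.

20 degrees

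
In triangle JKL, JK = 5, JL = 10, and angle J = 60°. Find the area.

When two sides and the included angle are known, the area formula is (1/2)ab sin(C).
The height from one side to the opposite vertex is 10 sin(60°) = 5*sqrt(3).
Area = (1/2) * 5 * 5*sqrt(3) = 25*sqrt(3)/2.

25*sqrt(3)/2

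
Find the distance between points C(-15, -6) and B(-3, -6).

The horizontal distance is |-3 - -15| = 12 and the vertical distance is |-6 - -6| = 0.
By the Pythagorean theorem, d = sqrt(12^2 + 0^2) = sqrt(144) = 12.

12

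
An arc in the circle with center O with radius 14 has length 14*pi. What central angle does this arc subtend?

θ = 360 × 14*pi / (2π × 14) = 180° (rearranging arc length formula).

180°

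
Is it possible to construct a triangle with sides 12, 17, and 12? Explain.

Yes.
The triangle inequality requires that the sum of any two sides exceeds the third.
Here 12 + 12 = 24 > 17, so the condition is met.

Yes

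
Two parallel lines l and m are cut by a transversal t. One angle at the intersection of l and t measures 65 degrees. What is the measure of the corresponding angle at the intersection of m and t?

Corresponding angles are equal: 65 degrees.

65 degrees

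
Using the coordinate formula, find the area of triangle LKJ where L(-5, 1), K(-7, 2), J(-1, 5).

Shoelace: Area = (1/2)|-5(2-5) + -7(5-1) + -1(1-2)| = (1/2)(12) = 6

6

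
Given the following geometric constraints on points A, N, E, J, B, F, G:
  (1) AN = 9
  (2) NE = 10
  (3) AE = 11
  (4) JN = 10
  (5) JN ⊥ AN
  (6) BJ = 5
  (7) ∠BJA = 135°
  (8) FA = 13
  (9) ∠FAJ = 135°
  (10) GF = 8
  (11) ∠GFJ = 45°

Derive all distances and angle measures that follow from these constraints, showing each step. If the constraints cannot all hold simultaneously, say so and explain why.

The constraints are consistent.

Step 1: From AN = 9, NJ = 10, and ∠ANJ = 90°, by the law of cosines:
  AJ² = AN² + NJ² - 2·AN·NJ·cos(90°) = 81 + 100 - 0 = 181
  AJ = √181

Step 2: From AE = 11, AN = 9, EN = 10, by the inverse law of cosines:
  cos(∠EAN) = (AE² + AN² - EN²) / (2·AE·AN)
  ∠EAN = 58.99°

Step 3: From NA = 9, NE = 10, AE = 11, by the inverse law of cosines:
  cos(∠ANE) = (NA² + NE² - AE²) / (2·NA·NE)
  ∠ANE = 70.53°

Step 4: From EA = 11, EN = 10, AN = 9, by the inverse law of cosines:
  cos(∠AEN) = (EA² + EN² - AN²) / (2·EA·EN)
  ∠AEN = 50.48°

Step 5: From AJ = √181, JB = 5, and ∠AJB = 135°, by the law of cosines:
  AB² = AJ² + JB² - 2·AJ·JB·cos(135°) = 181 + 25 + 95.13 = 301.1
  AB ≈ 17.35

Step 6: From JA = √181, AF = 13, and ∠JAF = 135°, by the law of cosines:
  JF² = JA² + AF² - 2·JA·AF·cos(135°) = 181 + 169 + 247.3 = 597.3
  JF ≈ 24.44

Step 7: From AJ = √181, AN = 9, JN = 10, by the inverse law of cosines:
  cos(∠JAN) = (AJ² + AN² - JN²) / (2·AJ·AN)
  ∠JAN = 48.01°

Step 8: From JA = √181, JN = 10, AN = 9, by the inverse law of cosines:
  cos(∠AJN) = (JA² + JN² - AN²) / (2·JA·JN)
  ∠AJN = 41.99°

Step 9: From JF = 24.44, FG = 8, and ∠JFG = 45°, by the law of cosines:
  JG² = JF² + FG² - 2·JF·FG·cos(45°) = 597.3 + 64 - 276.5 = 384.8
  JG ≈ 19.62

Step 10: From AB = 17.35, AJ = √181, BJ = 5, by the inverse law of cosines:
  cos(∠BAJ) = (AB² + AJ² - BJ²) / (2·AB·AJ)
  ∠BAJ = 11.76°

Step 11: From JA = √181, JF = 24.44, AF = 13, by the inverse law of cosines:
  cos(∠AJF) = (JA² + JF² - AF²) / (2·JA·JF)
  ∠AJF = 22.09°

Step 12: From BA = 17.35, BJ = 5, AJ = √181, by the inverse law of cosines:
  cos(∠ABJ) = (BA² + BJ² - AJ²) / (2·BA·BJ)
  ∠ABJ = 33.24°

Step 13: From FA = 13, FJ = 24.44, AJ = √181, by the inverse law of cosines:
  cos(∠AFJ) = (FA² + FJ² - AJ²) / (2·FA·FJ)
  ∠AFJ = 22.91°

Step 14: From JF = 24.44, JG = 19.62, FG = 8, by the inverse law of cosines:
  cos(∠FJG) = (JF² + JG² - FG²) / (2·JF·JG)
  ∠FJG = 16.76°

Step 15: From GF = 8, GJ = 19.62, FJ = 24.44, by the inverse law of cosines:
  cos(∠FGJ) = (GF² + GJ² - FJ²) / (2·GF·GJ)
  ∠FGJ = 118.24°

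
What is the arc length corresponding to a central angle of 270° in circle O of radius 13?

Arc length = 2πr × θ/360
= 2π × 13 × 3/4
= 39*pi/2

39*pi/2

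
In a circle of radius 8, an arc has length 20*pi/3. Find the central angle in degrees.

Arc length L = 2πr × θ/360, so θ = 360L / (2πr).
θ = 360 × 20*pi/3 / (2π × 8)
θ = 150°
θ = 150°

150°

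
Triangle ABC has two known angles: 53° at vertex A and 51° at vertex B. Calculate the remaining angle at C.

The interior angles sum to 180°: angle C = 180 - 53 - 51 = 76°.
The triangle is acute (angles 53°, 51°, 76°).

76 degrees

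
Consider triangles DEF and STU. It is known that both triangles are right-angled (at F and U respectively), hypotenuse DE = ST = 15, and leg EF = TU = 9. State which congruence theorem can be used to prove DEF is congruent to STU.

The given information provides:
both triangles are right-angled (at F and U respectively), hypotenuse DE = ST = 15, and leg EF = TU = 9
This matches the HL congruence theorem.
The hypotenuse and one leg of two right triangles are equal (Hypotenuse-Leg).

HL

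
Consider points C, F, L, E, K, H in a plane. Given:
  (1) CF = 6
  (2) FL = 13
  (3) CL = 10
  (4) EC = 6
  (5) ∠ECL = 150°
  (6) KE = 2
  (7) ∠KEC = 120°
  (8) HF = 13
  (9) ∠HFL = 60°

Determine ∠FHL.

Step 1: By the law of cosines on triangle HFL: HL² = 13² + 13² − 2·13·13·cos(60°) = 169, so HL = 13.
Step 2: By the inverse law of cosines on triangle FHL: cos(∠FHL) = (13² + 13² − 13²) / (2·13·13) = 169/338 = 0.5, so ∠FHL = 60°.

Therefore, the measure of angle ∠FHL = 60°.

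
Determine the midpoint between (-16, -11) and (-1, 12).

The midpoint is the average of the coordinates:
x: (-16 + -1)/2 = -17/2
y: (-11 + 12)/2 = 1/2
Midpoint = (-17/2, 1/2)

(-17/2, 1/2)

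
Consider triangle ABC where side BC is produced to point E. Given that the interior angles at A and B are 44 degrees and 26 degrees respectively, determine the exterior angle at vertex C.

The interior angle at C is 180 - 44 - 26 = 110 degrees.
The exterior angle and interior angle at C are supplementary:
Exterior angle = 180 - 110 = 70 degrees.

70 degrees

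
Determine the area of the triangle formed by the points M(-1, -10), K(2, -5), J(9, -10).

Using the Shoelace formula for a triangle:
Area = (1/2)|x0(y1 - y2) + x1(y2 - y0) + x2(y0 - y1)|
Area = (1/2)|-1(-5 - -10) + 2(-10 - -10) + 9(-10 - -5)|
Area = (1/2)|-5 + 0 + -45|
Area = (1/2)|-50|
Area = (1/2)(50)
Area = 25

25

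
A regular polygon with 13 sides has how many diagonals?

The number of diagonals in an n-gon is n(n - 3)/2.
For n = 13: 13(13 - 3)/2 = 13 × 10 / 2 = 65.

65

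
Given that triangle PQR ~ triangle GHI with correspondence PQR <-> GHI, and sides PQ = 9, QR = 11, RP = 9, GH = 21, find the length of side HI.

Since the triangles are similar, the ratio of corresponding sides is constant.
Scale factor k = GH / PQ = 21 / 9 = 7/3
HI = k * QR = 7/3 * 11 = 77/3

77/3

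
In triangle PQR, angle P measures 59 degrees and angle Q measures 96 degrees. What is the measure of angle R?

By the triangle angle sum property, the three interior angles of any triangle add up to 180°.
We know angle P = 59° and angle Q = 96°, so their sum is 155°.
Therefore angle R = 180° - 155° = 25°.

25 degrees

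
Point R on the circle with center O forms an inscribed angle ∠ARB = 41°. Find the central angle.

The inscribed angle theorem states that a central angle is always twice any inscribed angle that subtends the same arc.
Since the inscribed angle is 41°, the central angle = 2 × 41° = 82°.

82°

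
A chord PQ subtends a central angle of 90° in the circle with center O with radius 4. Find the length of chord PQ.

Chord = 2(4) sin(45°) = 4*sqrt(2)

4*sqrt(2)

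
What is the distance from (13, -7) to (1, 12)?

d = sqrt((-12)^2 + (19)^2) = sqrt(505)

sqrt(505)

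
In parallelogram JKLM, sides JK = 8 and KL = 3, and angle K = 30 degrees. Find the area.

Area = a * b * sin(theta)
Area = 8 * 3 * sin(30 degrees)
Area = 24 * 1/2
Area = 12

12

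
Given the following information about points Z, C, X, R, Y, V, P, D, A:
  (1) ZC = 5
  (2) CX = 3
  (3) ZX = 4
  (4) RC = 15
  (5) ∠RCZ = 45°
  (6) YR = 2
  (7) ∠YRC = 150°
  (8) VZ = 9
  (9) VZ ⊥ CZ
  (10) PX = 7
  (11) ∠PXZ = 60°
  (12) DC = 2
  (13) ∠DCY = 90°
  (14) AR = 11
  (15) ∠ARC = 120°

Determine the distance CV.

Step 1: By the law of cosines on triangle CZV: CV² = 5² + 9² − 2·5·9·cos(90°) = 106, so CV = √106.

Therefore, the length of CV = √106.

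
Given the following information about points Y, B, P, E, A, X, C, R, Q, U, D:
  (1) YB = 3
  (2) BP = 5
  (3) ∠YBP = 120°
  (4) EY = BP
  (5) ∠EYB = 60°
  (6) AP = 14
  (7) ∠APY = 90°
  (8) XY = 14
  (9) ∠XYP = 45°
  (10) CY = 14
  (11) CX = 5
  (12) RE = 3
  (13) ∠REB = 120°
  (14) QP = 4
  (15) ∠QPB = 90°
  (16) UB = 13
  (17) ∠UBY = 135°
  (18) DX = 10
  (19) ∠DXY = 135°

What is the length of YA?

Step 1: By the law of cosines on triangle PBY: PY² = 5² + 3² − 2·5·3·cos(120°) = 49, so PY = 7.
Step 2: By the law of cosines on triangle YPA: YA² = 7² + 14² − 2·7·14·cos(90°) = 245, so YA = 7·√5.

Therefore, the length of YA = 7·√5.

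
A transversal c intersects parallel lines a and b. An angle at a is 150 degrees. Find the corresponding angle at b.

Corresponding angles formed by parallel lines and a transversal are equal.
The given angle is 150 degrees.
The corresponding angle = 150 degrees.

150 degrees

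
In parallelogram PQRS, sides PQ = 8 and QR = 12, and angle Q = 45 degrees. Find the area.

Area = 8 * 12 * sin(45°) = 96 * sqrt(2)/2 = 48*sqrt(2)

48*sqrt(2)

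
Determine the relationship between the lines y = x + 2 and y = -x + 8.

Slope of line 1: m1 = 1
Slope of line 2: m2 = -1
Two lines are perpendicular when the product of their slopes is -1 (negative reciprocals).
m1 * m2 = (1) * (-1) = -1, confirming perpendicularity.

Perpendicular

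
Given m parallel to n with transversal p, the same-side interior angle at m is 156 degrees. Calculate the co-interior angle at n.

Co-interior (same-side interior) angles are between the parallel lines on the same side of the transversal.
Unlike corresponding or alternate interior angles, they are supplementary rather than equal.
So the angle = 180 - 156 = 24 degrees.

24 degrees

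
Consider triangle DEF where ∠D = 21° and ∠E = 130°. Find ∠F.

The interior angles sum to 180°: angle F = 180 - 21 - 130 = 29°.
The triangle is obtuse (angles 21°, 130°, 29°).

29 degrees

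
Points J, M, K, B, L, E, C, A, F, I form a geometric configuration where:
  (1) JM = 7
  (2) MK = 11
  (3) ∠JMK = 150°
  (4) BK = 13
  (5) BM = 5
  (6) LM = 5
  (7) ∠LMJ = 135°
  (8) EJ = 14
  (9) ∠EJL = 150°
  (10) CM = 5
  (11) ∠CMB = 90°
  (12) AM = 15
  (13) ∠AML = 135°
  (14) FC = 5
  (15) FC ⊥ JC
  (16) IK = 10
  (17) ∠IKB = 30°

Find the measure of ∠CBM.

Step 1: By the law of cosines on triangle BMC: BC² = 5² + 5² − 2·5·5·cos(90°) = 50, so BC = 5·√2.
Step 2: By the inverse law of cosines on triangle CBM: cos(∠CBM) = ((5·√2)² + 5² − 5²) / (2·5·√2·5) = 50/70.71 = 0.7071, so ∠CBM = 45°.

Therefore, the measure of angle ∠CBM = 45°.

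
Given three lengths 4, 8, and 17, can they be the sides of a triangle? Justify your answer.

The longest side is 17. The other two sides sum to 4 + 8 = 12.
Since 12 ≤ 17, the two shorter sides cannot reach around to close the triangle.

No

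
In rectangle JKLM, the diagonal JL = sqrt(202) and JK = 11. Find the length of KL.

Using the Pythagorean theorem: d^2 = a^2 + b^2
b^2 = d^2 - a^2
b^2 = 202 - 121
b^2 = 81
b = sqrt(81) = 9

9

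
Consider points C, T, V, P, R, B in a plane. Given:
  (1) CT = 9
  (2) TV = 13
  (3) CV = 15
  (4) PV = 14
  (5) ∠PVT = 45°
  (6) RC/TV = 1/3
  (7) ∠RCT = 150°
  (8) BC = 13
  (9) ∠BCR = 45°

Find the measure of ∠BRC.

From the given relations: RC = 1/3·TV = 1/3·13 ≈ 4.33.
Step 1: By the law of cosines on triangle RCB: RB² = 4.33² + 13² − 2·4.33·13·cos(45°) = 108.11, so RB ≈ 10.4.
Step 2: By the inverse law of cosines on triangle BRC: cos(∠BRC) = (10.4² + 4.33² − 13²) / (2·10.4·4.33) = -42.11/90.11 = -0.4673, so ∠BRC = 117.86°.

Therefore, the measure of angle ∠BRC = 117.86°.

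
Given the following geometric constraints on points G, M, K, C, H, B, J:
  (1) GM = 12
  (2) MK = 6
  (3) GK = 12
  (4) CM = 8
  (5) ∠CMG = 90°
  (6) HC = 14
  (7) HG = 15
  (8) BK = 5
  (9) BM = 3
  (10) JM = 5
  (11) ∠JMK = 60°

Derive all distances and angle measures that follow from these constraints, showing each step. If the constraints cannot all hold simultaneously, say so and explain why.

The constraints are consistent.

Step 1: From GM = 12, MC = 8, and ∠GMC = 90°, by the law of cosines:
  GC² = GM² + MC² - 2·GM·MC·cos(90°) = 144 + 64 - 0 = 208
  GC = 4·√13

Step 2: From KM = 6, MJ = 5, and ∠KMJ = 60°, by the law of cosines:
  KJ² = KM² + MJ² - 2·KM·MJ·cos(60°) = 36 + 25 - 30 = 31
  KJ = √31

Step 3: From GK = 12, GM = 12, KM = 6, by the inverse law of cosines:
  cos(∠KGM) = (GK² + GM² - KM²) / (2·GK·GM)
  ∠KGM = 28.96°

Step 4: From MB = 3, MK = 6, BK = 5, by the inverse law of cosines:
  cos(∠BMK) = (MB² + MK² - BK²) / (2·MB·MK)
  ∠BMK = 56.25°

Step 5: From MG = 12, MK = 6, GK = 12, by the inverse law of cosines:
  cos(∠GMK) = (MG² + MK² - GK²) / (2·MG·MK)
  ∠GMK = 75.52°

Step 6: From KB = 5, KM = 6, BM = 3, by the inverse law of cosines:
  cos(∠BKM) = (KB² + KM² - BM²) / (2·KB·KM)
  ∠BKM = 29.93°

Step 7: From KG = 12, KM = 6, GM = 12, by the inverse law of cosines:
  cos(∠GKM) = (KG² + KM² - GM²) / (2·KG·KM)
  ∠GKM = 75.52°

Step 8: From BK = 5, BM = 3, KM = 6, by the inverse law of cosines:
  cos(∠KBM) = (BK² + BM² - KM²) / (2·BK·BM)
  ∠KBM = 93.82°

Step 9: From GC = 4·√13, GH = 15, CH = 14, by the inverse law of cosines:
  cos(∠CGH) = (GC² + GH² - CH²) / (2·GC·GH)
  ∠CGH = 56.79°

Step 10: From GC = 4·√13, GM = 12, CM = 8, by the inverse law of cosines:
  cos(∠CGM) = (GC² + GM² - CM²) / (2·GC·GM)
  ∠CGM = 33.69°

Step 11: From KJ = √31, KM = 6, JM = 5, by the inverse law of cosines:
  cos(∠JKM) = (KJ² + KM² - JM²) / (2·KJ·KM)
  ∠JKM = 51.05°

Step 12: From CG = 4·√13, CH = 14, GH = 15, by the inverse law of cosines:
  cos(∠GCH) = (CG² + CH² - GH²) / (2·CG·CH)
  ∠GCH = 63.69°

Step 13: From CG = 4·√13, CM = 8, GM = 12, by the inverse law of cosines:
  cos(∠GCM) = (CG² + CM² - GM²) / (2·CG·CM)
  ∠GCM = 56.31°

Step 14: From HC = 14, HG = 15, CG = 4·√13, by the inverse law of cosines:
  cos(∠CHG) = (HC² + HG² - CG²) / (2·HC·HG)
  ∠CHG = 59.53°

Step 15: From JK = √31, JM = 5, KM = 6, by the inverse law of cosines:
  cos(∠KJM) = (JK² + JM² - KM²) / (2·JK·JM)
  ∠KJM = 68.95°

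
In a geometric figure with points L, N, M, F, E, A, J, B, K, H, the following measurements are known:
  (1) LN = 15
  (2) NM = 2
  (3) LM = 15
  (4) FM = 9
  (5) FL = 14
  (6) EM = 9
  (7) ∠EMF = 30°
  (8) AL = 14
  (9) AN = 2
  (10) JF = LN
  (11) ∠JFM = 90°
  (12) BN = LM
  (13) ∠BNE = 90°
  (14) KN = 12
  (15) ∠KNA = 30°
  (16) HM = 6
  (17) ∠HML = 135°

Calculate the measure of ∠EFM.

Step 1: By the law of cosines on triangle FME: FE² = 9² + 9² − 2·9·9·cos(30°) = 21.7, so FE ≈ 4.66.
Step 2: By the inverse law of cosines on triangle EFM: cos(∠EFM) = (4.66² + 9² − 9²) / (2·4.66·9) = 21.7/83.86 = 0.2588, so ∠EFM = 75°.

Therefore, the measure of angle ∠EFM = 75°.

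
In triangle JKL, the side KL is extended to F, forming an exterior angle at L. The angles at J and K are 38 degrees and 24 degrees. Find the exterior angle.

By the exterior angle theorem, an exterior angle of a triangle equals the sum of the two remote interior angles.
Exterior angle = angle J + angle K
Exterior angle = 38 + 24 = 62 degrees

62 degrees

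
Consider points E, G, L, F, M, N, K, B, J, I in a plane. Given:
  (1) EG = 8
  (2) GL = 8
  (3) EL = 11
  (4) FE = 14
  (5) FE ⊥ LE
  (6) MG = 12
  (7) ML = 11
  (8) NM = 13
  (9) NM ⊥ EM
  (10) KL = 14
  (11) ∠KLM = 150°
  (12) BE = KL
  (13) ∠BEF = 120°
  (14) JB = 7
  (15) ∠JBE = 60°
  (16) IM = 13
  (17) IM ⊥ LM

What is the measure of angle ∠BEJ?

From the given relations: BE = KL = 14.
Step 1: By the law of cosines on triangle EBJ: EJ² = 14² + 7² − 2·14·7·cos(60°) = 147, so EJ = 7·√3.
Step 2: By the inverse law of cosines on triangle BEJ: cos(∠BEJ) = (14² + (7·√3)² − 7²) / (2·14·7·√3) = 294/339.48 = 0.866, so ∠BEJ = 30°.

Therefore, the measure of angle ∠BEJ = 30°.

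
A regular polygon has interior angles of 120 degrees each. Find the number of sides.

Exterior angle = 180 - 120 = 60. n = 360 / 60 = 6.

6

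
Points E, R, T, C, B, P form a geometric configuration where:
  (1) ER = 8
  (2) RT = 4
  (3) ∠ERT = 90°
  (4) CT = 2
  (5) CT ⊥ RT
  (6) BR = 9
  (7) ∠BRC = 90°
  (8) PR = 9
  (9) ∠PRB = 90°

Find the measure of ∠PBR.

Step 1: By the law of cosines on triangle BRP: BP² = 9² + 9² − 2·9·9·cos(90°) = 162, so BP = 9·√2.
Step 2: By the inverse law of cosines on triangle PBR: cos(∠PBR) = ((9·√2)² + 9² − 9²) / (2·9·√2·9) = 162/229.1 = 0.7071, so ∠PBR = 45°.

Therefore, the measure of angle ∠PBR = 45°.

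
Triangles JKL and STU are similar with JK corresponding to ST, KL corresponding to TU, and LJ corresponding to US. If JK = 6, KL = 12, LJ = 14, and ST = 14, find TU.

Similar triangles have proportional sides. Setting up the proportion:
ST / JK = TU / KL
14 / 6 = TU / 12
TU = 12 * 14 / 6 = 28.

28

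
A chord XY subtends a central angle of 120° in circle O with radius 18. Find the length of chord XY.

Chord = 2(18) sin(60°) = 18*sqrt(3)

18*sqrt(3)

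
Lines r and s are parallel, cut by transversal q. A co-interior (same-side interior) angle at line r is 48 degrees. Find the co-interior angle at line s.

Co-interior angles (same-side interior) formed by parallel lines and a transversal are supplementary (sum to 180 degrees).
The given angle is 48 degrees.
The co-interior angle = 180 - 48 = 132 degrees.

132 degrees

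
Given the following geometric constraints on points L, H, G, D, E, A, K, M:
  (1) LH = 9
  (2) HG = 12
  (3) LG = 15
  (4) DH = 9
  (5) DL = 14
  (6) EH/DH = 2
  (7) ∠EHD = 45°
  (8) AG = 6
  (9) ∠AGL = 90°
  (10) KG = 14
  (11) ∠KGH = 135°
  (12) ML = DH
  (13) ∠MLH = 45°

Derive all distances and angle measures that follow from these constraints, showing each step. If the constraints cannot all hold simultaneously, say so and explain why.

The constraints are consistent.

From the given relations:
  EH = 2·DH = 2·9 = 18
  ML = DH = 9

Step 1: From LG = 15, GA = 6, and ∠LGA = 90°, by the law of cosines:
  LA² = LG² + GA² - 2·LG·GA·cos(90°) = 225 + 36 - 0 = 261
  LA = 3·√29

Step 2: From HG = 12, GK = 14, and ∠HGK = 135°, by the law of cosines:
  HK² = HG² + GK² - 2·HG·GK·cos(135°) = 144 + 196 + 237.6 = 577.6
  HK ≈ 24.03

Step 3: From HL = 9, LM = 9, and ∠HLM = 45°, by the law of cosines:
  HM² = HL² + LM² - 2·HL·LM·cos(45°) = 81 + 81 - 114.6 = 47.45
  HM ≈ 6.89

Step 4: From DH = 9, HE = 18, and ∠DHE = 45°, by the law of cosines:
  DE² = DH² + HE² - 2·DH·HE·cos(45°) = 81 + 324 - 229.1 = 175.9
  DE ≈ 13.26

Step 5: From LD = 14, LH = 9, DH = 9, by the inverse law of cosines:
  cos(∠DLH) = (LD² + LH² - DH²) / (2·LD·LH)
  ∠DLH = 38.94°

Step 6: From LG = 15, LH = 9, GH = 12, by the inverse law of cosines:
  cos(∠GLH) = (LG² + LH² - GH²) / (2·LG·LH)
  ∠GLH = 53.13°

Step 7: From HD = 9, HL = 9, DL = 14, by the inverse law of cosines:
  cos(∠DHL) = (HD² + HL² - DL²) / (2·HD·HL)
  ∠DHL = 102.12°

Step 8: From HG = 12, HL = 9, GL = 15, by the inverse law of cosines:
  cos(∠GHL) = (HG² + HL² - GL²) / (2·HG·HL)
  ∠GHL = 90°

Step 9: From GH = 12, GL = 15, HL = 9, by the inverse law of cosines:
  cos(∠HGL) = (GH² + GL² - HL²) / (2·GH·GL)
  ∠HGL = 36.87°

Step 10: From DH = 9, DL = 14, HL = 9, by the inverse law of cosines:
  cos(∠HDL) = (DH² + DL² - HL²) / (2·DH·DL)
  ∠HDL = 38.94°

Step 11: From LA = 3·√29, LG = 15, AG = 6, by the inverse law of cosines:
  cos(∠ALG) = (LA² + LG² - AG²) / (2·LA·LG)
  ∠ALG = 21.8°

Step 12: From HG = 12, HK = 24.03, GK = 14, by the inverse law of cosines:
  cos(∠GHK) = (HG² + HK² - GK²) / (2·HG·HK)
  ∠GHK = 24.32°

Step 13: From HL = 9, HM = 6.89, LM = 9, by the inverse law of cosines:
  cos(∠LHM) = (HL² + HM² - LM²) / (2·HL·HM)
  ∠LHM = 67.5°

Step 14: From DE = 13.26, DH = 9, EH = 18, by the inverse law of cosines:
  cos(∠EDH) = (DE² + DH² - EH²) / (2·DE·DH)
  ∠EDH = 106.32°

Step 15: From ED = 13.26, EH = 18, DH = 9, by the inverse law of cosines:
  cos(∠DEH) = (ED² + EH² - DH²) / (2·ED·EH)
  ∠DEH = 28.68°

Step 16: From AG = 6, AL = 3·√29, GL = 15, by the inverse law of cosines:
  cos(∠GAL) = (AG² + AL² - GL²) / (2·AG·AL)
  ∠GAL = 68.2°

Step 17: From KG = 14, KH = 24.03, GH = 12, by the inverse law of cosines:
  cos(∠GKH) = (KG² + KH² - GH²) / (2·KG·KH)
  ∠GKH = 20.68°

Step 18: From MH = 6.89, ML = 9, HL = 9, by the inverse law of cosines:
  cos(∠HML) = (MH² + ML² - HL²) / (2·MH·ML)
  ∠HML = 67.5°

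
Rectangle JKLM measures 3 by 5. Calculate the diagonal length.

d = sqrt(3^2 + 5^2) = sqrt(34)

sqrt(34)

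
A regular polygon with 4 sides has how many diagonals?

Each of the 4 vertices connects to 1 non-adjacent vertices via diagonals.
Total connections = 4 × 1 = 4, but each diagonal is counted twice.
Number of diagonals = 4 / 2 = 2.

2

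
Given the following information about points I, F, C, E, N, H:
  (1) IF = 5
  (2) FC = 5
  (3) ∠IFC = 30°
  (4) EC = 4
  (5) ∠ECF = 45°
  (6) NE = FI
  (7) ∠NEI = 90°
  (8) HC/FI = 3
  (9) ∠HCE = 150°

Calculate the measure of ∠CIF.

Step 1: By the law of cosines on triangle IFC: IC² = 5² + 5² − 2·5·5·cos(30°) = 6.7, so IC ≈ 2.59.
Step 2: By the inverse law of cosines on triangle CIF: cos(∠CIF) = (2.59² + 5² − 5²) / (2·2.59·5) = 6.7/25.88 = 0.2588, so ∠CIF = 75°.

Therefore, the measure of angle ∠CIF = 75°.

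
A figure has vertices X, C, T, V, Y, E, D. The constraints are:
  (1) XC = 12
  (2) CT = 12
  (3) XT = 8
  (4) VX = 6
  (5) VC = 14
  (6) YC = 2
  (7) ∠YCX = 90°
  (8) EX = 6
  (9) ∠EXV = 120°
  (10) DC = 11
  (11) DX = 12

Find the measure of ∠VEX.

Step 1: By the law of cosines on triangle EXV: EV² = 6² + 6² − 2·6·6·cos(120°) = 108, so EV = 6·√3.
Step 2: By the inverse law of cosines on triangle VEX: cos(∠VEX) = ((6·√3)² + 6² − 6²) / (2·6·√3·6) = 108/124.71 = 0.866, so ∠VEX = 30°.

Therefore, the measure of angle ∠VEX = 30°.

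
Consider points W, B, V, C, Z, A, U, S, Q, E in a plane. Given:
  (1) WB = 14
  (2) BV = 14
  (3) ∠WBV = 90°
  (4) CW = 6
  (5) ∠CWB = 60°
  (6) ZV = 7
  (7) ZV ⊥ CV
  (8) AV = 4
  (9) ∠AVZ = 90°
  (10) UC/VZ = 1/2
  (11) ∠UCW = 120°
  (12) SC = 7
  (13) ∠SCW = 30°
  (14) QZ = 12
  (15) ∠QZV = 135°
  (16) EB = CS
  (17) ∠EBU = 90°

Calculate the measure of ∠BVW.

Step 1: By the law of cosines on triangle VBW: VW² = 14² + 14² − 2·14·14·cos(90°) = 392, so VW = 14·√2.
Step 2: By the inverse law of cosines on triangle BVW: cos(∠BVW) = (14² + (14·√2)² − 14²) / (2·14·14·√2) = 392/554.37 = 0.7071, so ∠BVW = 45°.

Therefore, the measure of angle ∠BVW = 45°.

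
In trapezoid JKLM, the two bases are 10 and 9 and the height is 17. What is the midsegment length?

The midsegment of a trapezoid = (base1 + base2) / 2
midsegment = (10 + 9) / 2
midsegment = 19 / 2
midsegment = 19/2

19/2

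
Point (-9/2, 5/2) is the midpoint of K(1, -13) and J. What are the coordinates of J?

Using the midpoint formula: M = ((x1 + x2)/2, (y1 + y2)/2)
We know M = (-9/2, 5/2) and K = (1, -13)
For x: -9/2 = (1 + x2)/2, so x2 = 2*-9/2 - 1 = -10
For y: 5/2 = (-13 + y2)/2, so y2 = 2*5/2 - -13 = 18
J = (-10, 18)

(-10, 18)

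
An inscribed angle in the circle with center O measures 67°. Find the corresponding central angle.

The inscribed angle theorem states that a central angle is always twice any inscribed angle that subtends the same arc.
Since the inscribed angle is 67°, the central angle = 2 × 67° = 134°.

134°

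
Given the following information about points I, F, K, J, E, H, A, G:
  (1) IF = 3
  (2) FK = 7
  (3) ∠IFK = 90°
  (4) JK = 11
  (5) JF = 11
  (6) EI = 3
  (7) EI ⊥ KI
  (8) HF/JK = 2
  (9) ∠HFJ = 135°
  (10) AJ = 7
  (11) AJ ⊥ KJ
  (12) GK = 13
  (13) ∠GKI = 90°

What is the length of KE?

Step 1: By the law of cosines on triangle KFI: KI² = 7² + 3² − 2·7·3·cos(90°) = 58, so KI = √58.
Step 2: By the law of cosines on triangle KIE: KE² = √58² + 3² − 2·√58·3·cos(90°) = 67, so KE = √67.

Therefore, the length of KE = √67.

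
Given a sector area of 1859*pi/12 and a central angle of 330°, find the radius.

Sector area A = πr² × θ/360, so r² = 360A / (πθ).
r² = 360 × 1859*pi/12 / (π × 330)
r² = 169
r = 13

13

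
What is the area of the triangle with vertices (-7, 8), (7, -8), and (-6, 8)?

Using the Shoelace formula for a triangle:
Area = (1/2)|x0(y1 - y2) + x1(y2 - y0) + x2(y0 - y1)|
Area = (1/2)|-7(-8 - 8) + 7(8 - 8) + -6(8 - -8)|
Area = (1/2)|112 + 0 + -96|
Area = (1/2)|16|
Area = (1/2)(16)
Area = 8

8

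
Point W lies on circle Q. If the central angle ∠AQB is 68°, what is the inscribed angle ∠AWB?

Inscribed angle = 68° / 2 = 34° (inscribed angle theorem).

34°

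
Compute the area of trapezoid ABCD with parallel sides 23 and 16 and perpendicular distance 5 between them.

Area of a trapezoid = (base1 + base2) * height / 2
Area = (23 + 16) * 5 / 2
Area = 39 * 5 / 2
Area = 195 / 2
Area = 195/2

195/2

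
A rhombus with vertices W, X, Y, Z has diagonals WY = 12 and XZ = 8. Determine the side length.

The diagonals of a rhombus bisect each other at right angles.
Half-diagonals: 12/2 = 6 and 8/2 = 4
side = sqrt(6^2 + 4^2)
side = sqrt(36 + 16)
side = sqrt(52) = 2*sqrt(13)

2*sqrt(13)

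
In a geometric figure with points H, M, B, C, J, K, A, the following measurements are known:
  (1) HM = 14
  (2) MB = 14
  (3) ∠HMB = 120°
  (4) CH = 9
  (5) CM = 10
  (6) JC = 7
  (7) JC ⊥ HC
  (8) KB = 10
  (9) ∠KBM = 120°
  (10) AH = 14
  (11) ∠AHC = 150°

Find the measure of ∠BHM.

Step 1: By the law of cosines on triangle HMB: HB² = 14² + 14² − 2·14·14·cos(120°) = 588, so HB = 14·√3.
Step 2: By the inverse law of cosines on triangle BHM: cos(∠BHM) = ((14·√3)² + 14² − 14²) / (2·14·√3·14) = 588/678.96 = 0.866, so ∠BHM = 30°.

Therefore, the measure of angle ∠BHM = 30°.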